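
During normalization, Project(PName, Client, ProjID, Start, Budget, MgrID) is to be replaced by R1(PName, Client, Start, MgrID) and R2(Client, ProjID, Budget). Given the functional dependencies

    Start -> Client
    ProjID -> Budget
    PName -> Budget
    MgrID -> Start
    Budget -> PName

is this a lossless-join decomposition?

Common attributes: R1 ∩ R2 = {Client}.
No dependency enlarges {Client}, so (Client)⁺ = {Client}.
The closure contains neither all of R1 = {PName, Client, Start, MgrID} nor all of R2 = {Client, ProjID, Budget}, so the common attributes are not a superkey of either fragment. The join is lossy.

No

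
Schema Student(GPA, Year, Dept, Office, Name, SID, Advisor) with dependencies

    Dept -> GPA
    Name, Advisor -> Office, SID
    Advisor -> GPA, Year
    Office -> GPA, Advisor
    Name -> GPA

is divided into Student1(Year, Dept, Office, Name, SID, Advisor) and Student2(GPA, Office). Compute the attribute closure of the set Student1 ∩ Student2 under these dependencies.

GPA, Year, Office, Advisor

Student1 ∩ Student2 = {Office}.
Office → GPA, Advisor applies, adding GPA, Advisor
Advisor → GPA, Year applies, adding Year
Closure: {GPA, Year, Office, Advisor}.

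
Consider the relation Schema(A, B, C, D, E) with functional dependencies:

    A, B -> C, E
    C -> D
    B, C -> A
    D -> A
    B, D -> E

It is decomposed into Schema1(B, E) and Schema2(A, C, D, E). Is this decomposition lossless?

Common attributes: Schema1 ∩ Schema2 = {E}.
No dependency enlarges {E}, so (E)⁺ = {E}.
The closure contains neither all of Schema1 = {B, E} nor all of Schema2 = {A, C, D, E}, so the common attributes are not a superkey of either fragment. The join is lossy.

No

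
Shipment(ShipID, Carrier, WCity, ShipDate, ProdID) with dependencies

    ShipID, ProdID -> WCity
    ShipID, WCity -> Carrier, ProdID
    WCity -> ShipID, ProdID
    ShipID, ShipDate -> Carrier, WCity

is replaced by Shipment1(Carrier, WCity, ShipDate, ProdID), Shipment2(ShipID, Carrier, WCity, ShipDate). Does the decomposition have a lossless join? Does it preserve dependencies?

lossless but not dependency-preserving

Lossless test: (Carrier, WCity, ShipDate)⁺ = {ShipID, Carrier, WCity, ShipDate, ProdID}, which contains all of one fragment — lossless.
Dependency preservation: the restricted closure of {ShipID, ProdID} across the fragments never reaches {WCity}, so ShipID, ProdID → WCity cannot be enforced without a join — not preserved.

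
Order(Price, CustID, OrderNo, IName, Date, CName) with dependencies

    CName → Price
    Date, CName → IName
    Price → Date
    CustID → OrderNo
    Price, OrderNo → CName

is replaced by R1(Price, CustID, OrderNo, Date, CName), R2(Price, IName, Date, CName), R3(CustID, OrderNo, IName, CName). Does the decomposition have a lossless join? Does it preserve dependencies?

Lossless test (chase): Rows 1 and 3 agree on CName; apply CName→Price and equate their Price entries. Rows 1 and 2 agree on Date, CName; apply Date, CName→IName and equate their IName entries. Rows 1 and 3 agree on Price; apply Price→Date and equate their Date entries. Row 1 is now all distinguished symbols — the join is lossless.
Dependency preservation: every FD's attributes lie within a single fragment, so each can be enforced locally — preserved.

lossless and dependency-preserving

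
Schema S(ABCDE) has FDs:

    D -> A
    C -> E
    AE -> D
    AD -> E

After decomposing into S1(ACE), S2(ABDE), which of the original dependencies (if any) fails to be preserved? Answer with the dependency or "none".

D → A lies within S2.
C → E lies within S1.
AE → D lies within S2.
AD → E lies within S2.
Every dependency is enforceable on the fragments, so the decomposition is dependency-preserving.

none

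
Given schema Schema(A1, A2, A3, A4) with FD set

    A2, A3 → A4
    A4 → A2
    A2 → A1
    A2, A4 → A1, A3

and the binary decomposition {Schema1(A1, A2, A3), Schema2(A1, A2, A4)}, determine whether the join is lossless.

Common attributes: Schema1 ∩ Schema2 = {A1, A2}.
No dependency enlarges {A1, A2}, so (A1, A2)⁺ = {A1, A2}.
The closure contains neither all of Schema1 = {A1, A2, A3} nor all of Schema2 = {A1, A2, A4}, so the common attributes are not a superkey of either fragment. The join is lossy.

No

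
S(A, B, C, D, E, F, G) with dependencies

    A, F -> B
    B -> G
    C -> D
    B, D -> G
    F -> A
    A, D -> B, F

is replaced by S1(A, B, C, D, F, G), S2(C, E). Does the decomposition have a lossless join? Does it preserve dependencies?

Lossless test: (C)⁺ = {C, D}, which is a superkey of neither fragment — lossy.
Dependency preservation: every FD's attributes lie within a single fragment, so each can be enforced locally — preserved.

lossy but dependency-preserving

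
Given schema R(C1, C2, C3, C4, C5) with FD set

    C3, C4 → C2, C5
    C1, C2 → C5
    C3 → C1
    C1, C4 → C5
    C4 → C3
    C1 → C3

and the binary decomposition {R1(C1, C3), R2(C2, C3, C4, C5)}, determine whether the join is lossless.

Common attributes: R1 ∩ R2 = {C3}.
Closure of {C3}: C3 → C1 applies, adding C1. So (C3)⁺ = {C1, C3}.
This closure contains every attribute of R1, so R1 ∩ R2 → R1. The join is lossless.

Yes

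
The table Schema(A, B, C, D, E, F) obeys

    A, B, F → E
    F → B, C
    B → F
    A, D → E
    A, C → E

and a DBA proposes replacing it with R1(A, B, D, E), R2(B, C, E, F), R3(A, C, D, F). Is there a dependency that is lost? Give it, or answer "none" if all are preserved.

Check A, C → E: no single fragment contains all of {A, C, E}, and the restricted closure of {A, C} across the fragments never reaches {E}.
A, B, F → E is preserved.
F → B, C is preserved.
B → F is preserved.
A, D → E is preserved.

A, C → E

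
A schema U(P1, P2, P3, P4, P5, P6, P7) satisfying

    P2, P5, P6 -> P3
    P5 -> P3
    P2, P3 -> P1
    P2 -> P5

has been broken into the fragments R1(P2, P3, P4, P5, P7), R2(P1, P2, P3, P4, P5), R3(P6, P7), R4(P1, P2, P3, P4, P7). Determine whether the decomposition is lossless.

Chase test. Columns are P1, P2, P3, P4, P5, P6, P7; row i has aⱼ where attribute j ∈ Ri, else bᵢⱼ.
Initial tableau (one row per fragment):
  row 1: b11 a2 a3 a4 a5 b16 a7
  row 2: a1 a2 a3 a4 a5 b26 b27
  row 3: b31 b32 b33 b34 b35 a6 a7
  row 4: a1 a2 a3 a4 b45 b46 a7
Rows 1 and 2 agree on P2, P3; apply P2, P3→P1 and equate their P1 entries.
Rows 1 and 4 agree on P2; apply P2→P5 and equate their P5 entries.
No row becomes fully distinguished — the join is lossy.

No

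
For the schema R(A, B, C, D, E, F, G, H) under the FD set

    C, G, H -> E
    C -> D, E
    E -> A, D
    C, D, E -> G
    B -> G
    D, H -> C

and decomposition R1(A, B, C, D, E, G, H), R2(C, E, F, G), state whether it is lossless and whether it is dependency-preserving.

lossy but dependency-preserving

Lossless test: (C, E, G)⁺ = {A, C, D, E, G}, which is a superkey of neither fragment — lossy.
Dependency preservation: every FD's attributes lie within a single fragment, so each can be enforced locally — preserved.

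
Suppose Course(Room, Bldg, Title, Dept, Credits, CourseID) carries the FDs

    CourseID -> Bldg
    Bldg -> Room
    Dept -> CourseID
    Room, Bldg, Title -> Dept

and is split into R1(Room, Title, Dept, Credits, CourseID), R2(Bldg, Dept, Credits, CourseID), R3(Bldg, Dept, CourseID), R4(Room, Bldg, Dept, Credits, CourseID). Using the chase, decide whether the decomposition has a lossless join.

Chase test. Columns are Room, Bldg, Title, Dept, Credits, CourseID; row i has aⱼ where attribute j ∈ Ri, else bᵢⱼ.
Initial tableau (one row per fragment):
  row 1: a1 b12 a3 a4 a5 a6
  row 2: b21 a2 b23 a4 a5 a6
  row 3: b31 a2 b33 a4 b35 a6
  row 4: a1 a2 b43 a4 a5 a6
Rows 1 and 2 agree on CourseID; apply CourseID→Bldg and equate their Bldg entries.
Rows 1 and 2 agree on Bldg; apply Bldg→Room and equate their Room entries.
Rows 1 and 3 agree on Bldg; apply Bldg→Room and equate their Room entries.
Row 1 is now all distinguished symbols — the join is lossless.

Yes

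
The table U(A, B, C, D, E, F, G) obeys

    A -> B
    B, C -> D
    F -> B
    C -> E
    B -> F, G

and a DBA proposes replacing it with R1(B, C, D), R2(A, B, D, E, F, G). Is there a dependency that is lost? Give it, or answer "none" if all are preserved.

C -> E

Check C → E: no single fragment contains all of {C, E}, and the restricted closure of {C} across the fragments never reaches {E}.
A → B is preserved.
B, C → D is preserved.
F → B is preserved.
B → F, G is preserved.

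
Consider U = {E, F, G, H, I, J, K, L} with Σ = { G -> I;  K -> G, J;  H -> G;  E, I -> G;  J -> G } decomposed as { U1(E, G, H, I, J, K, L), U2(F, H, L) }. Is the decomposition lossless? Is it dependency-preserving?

Lossless test: (H, L)⁺ = {G, H, I, L}, which is a superkey of neither fragment — lossy.
Dependency preservation: every FD's attributes lie within a single fragment, so each can be enforced locally — preserved.

lossy but dependency-preserving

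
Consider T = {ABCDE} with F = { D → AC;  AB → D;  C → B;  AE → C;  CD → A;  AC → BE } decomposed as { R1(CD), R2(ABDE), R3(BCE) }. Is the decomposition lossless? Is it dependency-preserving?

Lossless test (chase): Rows 1 and 2 agree on D; apply D→AC and equate their AC entries. Rows 1 and 2 agree on C; apply C→B and equate their B entries. Rows 1 and 2 agree on AC; apply AC→BE and equate their BE entries. Row 1 is now all distinguished symbols — the join is lossless.
Dependency preservation: D → AC; AE → C; CD → A; AC → BE are not contained in any single fragment, but the restricted closure of each left-hand side across the fragments still reaches the right-hand side; the remaining FDs each lie inside some fragment. All dependencies are preserved.

lossless and dependency-preserving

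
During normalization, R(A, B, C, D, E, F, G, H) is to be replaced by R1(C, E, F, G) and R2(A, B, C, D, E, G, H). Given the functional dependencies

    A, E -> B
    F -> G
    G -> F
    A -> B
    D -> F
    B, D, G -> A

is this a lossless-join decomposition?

Common attributes: R1 ∩ R2 = {C, E, G}.
Closure of {C, E, G}: G → F applies, adding F. So (C, E, G)⁺ = {C, E, F, G}.
This closure contains every attribute of R1, so R1 ∩ R2 → R1. The join is lossless.

Yes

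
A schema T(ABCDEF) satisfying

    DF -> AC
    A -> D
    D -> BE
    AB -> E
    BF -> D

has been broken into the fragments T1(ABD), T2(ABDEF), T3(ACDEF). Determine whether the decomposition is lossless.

Chase test. Columns are ABCDEF; row i has aⱼ where attribute j ∈ Ti, else bᵢⱼ.
Initial tableau (one row per fragment):
  row 1: a1 a2 b13 a4 b15 b16
  row 2: a1 a2 b23 a4 a5 a6
  row 3: a1 b32 a3 a4 a5 a6
Rows 2 and 3 agree on DF; apply DF→AC and equate their AC entries.
Rows 1 and 2 agree on D; apply D→BE and equate their BE entries.
Rows 1 and 3 agree on D; apply D→BE and equate their BE entries.
Row 2 is now all distinguished symbols — the join is lossless.

Yes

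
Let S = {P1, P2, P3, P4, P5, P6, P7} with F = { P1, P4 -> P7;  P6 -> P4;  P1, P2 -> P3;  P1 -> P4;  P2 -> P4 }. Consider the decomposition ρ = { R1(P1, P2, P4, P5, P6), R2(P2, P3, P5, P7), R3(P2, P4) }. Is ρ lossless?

Chase test. Columns are P1, P2, P3, P4, P5, P6, P7; row i has aⱼ where attribute j ∈ Ri, else bᵢⱼ.
Initial tableau (one row per fragment):
  row 1: a1 a2 b13 a4 a5 a6 b17
  row 2: b21 a2 a3 b24 a5 b26 a7
  row 3: b31 a2 b33 a4 b35 b36 b37
Rows 1 and 2 agree on P2; apply P2→P4 and equate their P4 entries.
No row becomes fully distinguished — the join is lossy.

No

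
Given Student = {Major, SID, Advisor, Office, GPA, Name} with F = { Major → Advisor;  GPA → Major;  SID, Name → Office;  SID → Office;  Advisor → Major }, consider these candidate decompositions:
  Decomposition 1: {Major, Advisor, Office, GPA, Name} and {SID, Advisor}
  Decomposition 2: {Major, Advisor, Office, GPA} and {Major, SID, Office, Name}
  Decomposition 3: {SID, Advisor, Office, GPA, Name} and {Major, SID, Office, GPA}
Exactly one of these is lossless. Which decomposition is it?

Decomposition 1: common = {Advisor}, closure = {Major, Advisor} → lossy.
Decomposition 2: common = {Major, Office}, closure = {Major, Advisor, Office} → lossy.
Decomposition 3: common = {SID, Office, GPA}, closure = {Major, SID, Advisor, Office, GPA} → lossless.

Decomposition 3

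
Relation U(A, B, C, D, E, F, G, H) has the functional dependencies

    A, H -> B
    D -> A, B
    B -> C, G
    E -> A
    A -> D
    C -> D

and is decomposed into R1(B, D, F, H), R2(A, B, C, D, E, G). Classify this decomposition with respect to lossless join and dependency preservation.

Lossless test: (B, D)⁺ = {A, B, C, D, G}, which is a superkey of neither fragment — lossy.
Dependency preservation: A, H → B is not contained in any single fragment, but the restricted closure of its left-hand side across the fragments still reaches the right-hand side; the remaining FDs each lie inside some fragment. All dependencies are preserved.

lossy but dependency-preserving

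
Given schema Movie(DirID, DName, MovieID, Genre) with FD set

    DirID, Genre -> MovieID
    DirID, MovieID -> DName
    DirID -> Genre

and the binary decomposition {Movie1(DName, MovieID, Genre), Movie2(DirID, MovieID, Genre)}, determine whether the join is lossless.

Common attributes: Movie1 ∩ Movie2 = {MovieID, Genre}.
No dependency enlarges {MovieID, Genre}, so (MovieID, Genre)⁺ = {MovieID, Genre}.
The closure contains neither all of Movie1 = {DName, MovieID, Genre} nor all of Movie2 = {DirID, MovieID, Genre}, so the common attributes are not a superkey of either fragment. The join is lossy.

No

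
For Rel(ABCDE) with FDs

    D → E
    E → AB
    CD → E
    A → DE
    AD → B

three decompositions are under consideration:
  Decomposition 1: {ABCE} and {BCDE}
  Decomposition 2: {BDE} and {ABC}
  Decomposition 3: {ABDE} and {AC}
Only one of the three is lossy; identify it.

Decomposition 2

Decomposition 1: common = {BCE}, closure = {ABCDE} → lossless.
Decomposition 2: common = {B}, closure = {B} → lossy.
Decomposition 3: common = {A}, closure = {ABDE} → lossless.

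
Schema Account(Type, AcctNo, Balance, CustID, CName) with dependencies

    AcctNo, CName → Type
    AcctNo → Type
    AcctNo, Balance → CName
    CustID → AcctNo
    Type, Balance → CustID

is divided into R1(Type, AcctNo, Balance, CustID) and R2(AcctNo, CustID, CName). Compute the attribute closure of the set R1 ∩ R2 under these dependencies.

R1 ∩ R2 = {AcctNo, CustID}.
AcctNo → Type applies, adding Type
Closure: {Type, AcctNo, CustID}.

Type, AcctNo, CustID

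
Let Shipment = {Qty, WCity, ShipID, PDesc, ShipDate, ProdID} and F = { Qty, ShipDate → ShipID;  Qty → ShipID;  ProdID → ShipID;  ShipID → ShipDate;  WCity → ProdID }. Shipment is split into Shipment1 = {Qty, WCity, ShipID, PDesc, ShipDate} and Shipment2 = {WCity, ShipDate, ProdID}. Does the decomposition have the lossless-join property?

Yes

Common attributes: Shipment1 ∩ Shipment2 = {WCity, ShipDate}.
Closure of {WCity, ShipDate}: WCity → ProdID applies, adding ProdID; ProdID → ShipID applies, adding ShipID. So (WCity, ShipDate)⁺ = {WCity, ShipID, ShipDate, ProdID}.
This closure contains every attribute of Shipment2, so Shipment1 ∩ Shipment2 → Shipment2. The join is lossless.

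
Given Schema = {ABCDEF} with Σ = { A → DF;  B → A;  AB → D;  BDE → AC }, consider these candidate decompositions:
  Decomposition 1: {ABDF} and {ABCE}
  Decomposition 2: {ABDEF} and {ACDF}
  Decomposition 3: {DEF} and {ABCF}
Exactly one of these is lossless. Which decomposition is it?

Decomposition 1: common = {AB}, closure = {ABDF} → lossless.
Decomposition 2: common = {ADF}, closure = {ADF} → lossy.
Decomposition 3: common = {F}, closure = {F} → lossy.

Decomposition 1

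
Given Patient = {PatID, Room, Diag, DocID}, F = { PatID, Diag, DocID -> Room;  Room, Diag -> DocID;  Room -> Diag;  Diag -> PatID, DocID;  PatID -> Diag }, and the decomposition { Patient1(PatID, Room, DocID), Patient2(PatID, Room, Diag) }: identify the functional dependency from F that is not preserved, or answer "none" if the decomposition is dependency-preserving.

none

PatID, Diag, DocID → Room: restricted closure across fragments reaches Room.
Room, Diag → DocID: restricted closure across fragments reaches DocID.
Room → Diag lies within Patient2.
Diag → PatID, DocID: restricted closure across fragments reaches PatID, DocID.
PatID → Diag lies within Patient2.
Every dependency is enforceable on the fragments, so the decomposition is dependency-preserving.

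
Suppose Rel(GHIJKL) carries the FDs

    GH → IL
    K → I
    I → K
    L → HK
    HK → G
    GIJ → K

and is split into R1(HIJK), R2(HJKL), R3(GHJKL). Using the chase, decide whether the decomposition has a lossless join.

Yes

Chase test. Columns are GHIJKL; row i has aⱼ where attribute j ∈ Ri, else bᵢⱼ.
Initial tableau (one row per fragment):
  row 1: b11 a2 a3 a4 a5 b16
  row 2: b21 a2 b23 a4 a5 a6
  row 3: a1 a2 b33 a4 a5 a6
Rows 1 and 2 agree on K; apply K→I and equate their I entries.
Rows 1 and 3 agree on K; apply K→I and equate their I entries.
Rows 1 and 2 agree on HK; apply HK→G and equate their G entries.
Rows 1 and 3 agree on HK; apply HK→G and equate their G entries.
Rows 1 and 2 agree on GH; apply GH→IL and equate their IL entries.
Row 1 is now all distinguished symbols — the join is lossless.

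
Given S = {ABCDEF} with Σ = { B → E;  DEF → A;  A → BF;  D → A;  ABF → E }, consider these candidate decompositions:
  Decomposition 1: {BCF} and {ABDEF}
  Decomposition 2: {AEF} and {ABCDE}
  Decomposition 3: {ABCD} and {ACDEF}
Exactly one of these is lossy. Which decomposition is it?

Decomposition 1: common = {BF}, closure = {BEF} → lossy.
Decomposition 2: common = {AE}, closure = {ABEF} → lossless.
Decomposition 3: common = {ACD}, closure = {ABCDEF} → lossless.

Decomposition 1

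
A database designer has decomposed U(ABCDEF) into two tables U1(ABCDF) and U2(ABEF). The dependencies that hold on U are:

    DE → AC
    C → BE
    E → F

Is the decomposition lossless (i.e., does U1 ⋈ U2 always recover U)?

Common attributes: U1 ∩ U2 = {ABF}.
No dependency enlarges {ABF}, so (ABF)⁺ = {ABF}.
The closure contains neither all of U1 = {ABCDF} nor all of U2 = {ABEF}, so the common attributes are not a superkey of either fragment. The join is lossy.

No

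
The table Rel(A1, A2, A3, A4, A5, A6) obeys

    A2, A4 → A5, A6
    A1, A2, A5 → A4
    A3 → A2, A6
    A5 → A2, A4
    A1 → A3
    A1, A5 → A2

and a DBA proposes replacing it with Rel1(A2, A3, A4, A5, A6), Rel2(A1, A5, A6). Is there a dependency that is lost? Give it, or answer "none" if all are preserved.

A1 → A3

Check A1 → A3: no single fragment contains all of {A1, A3}, and the restricted closure of {A1} across the fragments never reaches {A3}.
A2, A4 → A5, A6 is preserved.
A1, A2, A5 → A4 is preserved.
A3 → A2, A6 is preserved.
A5 → A2, A4 is preserved.
A1, A5 → A2 is preserved.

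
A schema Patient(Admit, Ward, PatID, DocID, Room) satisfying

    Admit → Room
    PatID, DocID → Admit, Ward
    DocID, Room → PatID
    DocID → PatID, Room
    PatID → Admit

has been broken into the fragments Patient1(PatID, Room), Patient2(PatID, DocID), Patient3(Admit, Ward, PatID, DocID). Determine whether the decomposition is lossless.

Yes

Chase test. Columns are Admit, Ward, PatID, DocID, Room; row i has aⱼ where attribute j ∈ Patienti, else bᵢⱼ.
Initial tableau (one row per fragment):
  row 1: b11 b12 a3 b14 a5
  row 2: b21 b22 a3 a4 b25
  row 3: a1 a2 a3 a4 b35
Rows 2 and 3 agree on PatID, DocID; apply PatID, DocID→Admit, Ward and equate their Admit, Ward entries.
Rows 2 and 3 agree on DocID; apply DocID→PatID, Room and equate their PatID, Room entries.
Rows 1 and 2 agree on PatID; apply PatID→Admit and equate their Admit entries.
Rows 1 and 2 agree on Admit; apply Admit→Room and equate their Room entries.
Row 2 is now all distinguished symbols — the join is lossless.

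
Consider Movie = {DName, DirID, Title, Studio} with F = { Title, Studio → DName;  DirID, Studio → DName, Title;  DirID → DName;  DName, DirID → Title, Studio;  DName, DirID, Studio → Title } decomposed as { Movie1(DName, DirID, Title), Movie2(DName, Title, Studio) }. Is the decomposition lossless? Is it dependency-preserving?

Lossless test: (DName, Title)⁺ = {DName, Title}, which is a superkey of neither fragment — lossy.
Dependency preservation: the restricted closure of {DName, DirID} across the fragments never reaches {Title, Studio}, so DName, DirID → Title, Studio cannot be enforced without a join — not preserved.

lossy and not dependency-preserving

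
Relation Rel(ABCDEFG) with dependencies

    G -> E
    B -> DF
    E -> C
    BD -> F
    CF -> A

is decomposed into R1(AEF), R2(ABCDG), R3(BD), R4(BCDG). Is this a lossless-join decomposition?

Chase test. Columns are ABCDEFG; row i has aⱼ where attribute j ∈ Ri, else bᵢⱼ.
Initial tableau (one row per fragment):
  row 1: a1 b12 b13 b14 a5 a6 b17
  row 2: a1 a2 a3 a4 b25 b26 a7
  row 3: b31 a2 b33 a4 b35 b36 b37
  row 4: b41 a2 a3 a4 b45 b46 a7
Rows 2 and 4 agree on G; apply G→E and equate their E entries.
Rows 2 and 3 agree on B; apply B→DF and equate their DF entries.
Rows 2 and 4 agree on B; apply B→DF and equate their DF entries.
Rows 2 and 4 agree on CF; apply CF→A and equate their A entries.
No row becomes fully distinguished — the join is lossy.

No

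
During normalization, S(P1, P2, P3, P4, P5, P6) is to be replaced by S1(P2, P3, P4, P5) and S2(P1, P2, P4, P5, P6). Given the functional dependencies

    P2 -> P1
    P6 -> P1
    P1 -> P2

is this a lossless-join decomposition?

Common attributes: S1 ∩ S2 = {P2, P4, P5}.
Closure of {P2, P4, P5}: P2 → P1 applies, adding P1. So (P2, P4, P5)⁺ = {P1, P2, P4, P5}.
The closure contains neither all of S1 = {P2, P3, P4, P5} nor all of S2 = {P1, P2, P4, P5, P6}, so the common attributes are not a superkey of either fragment. The join is lossy.

No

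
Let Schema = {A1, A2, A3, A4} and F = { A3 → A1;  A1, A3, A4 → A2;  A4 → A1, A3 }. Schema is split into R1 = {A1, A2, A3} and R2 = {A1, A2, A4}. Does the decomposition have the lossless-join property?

No

Common attributes: R1 ∩ R2 = {A1, A2}.
No dependency enlarges {A1, A2}, so (A1, A2)⁺ = {A1, A2}.
The closure contains neither all of R1 = {A1, A2, A3} nor all of R2 = {A1, A2, A4}, so the common attributes are not a superkey of either fragment. The join is lossy.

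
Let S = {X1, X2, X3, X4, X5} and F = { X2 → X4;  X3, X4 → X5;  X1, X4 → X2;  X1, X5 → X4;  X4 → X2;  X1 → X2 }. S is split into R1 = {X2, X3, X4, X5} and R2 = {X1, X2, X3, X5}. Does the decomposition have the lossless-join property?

Common attributes: R1 ∩ R2 = {X2, X3, X5}.
Closure of {X2, X3, X5}: X2 → X4 applies, adding X4. So (X2, X3, X5)⁺ = {X2, X3, X4, X5}.
This closure contains every attribute of R1, so R1 ∩ R2 → R1. The join is lossless.

Yes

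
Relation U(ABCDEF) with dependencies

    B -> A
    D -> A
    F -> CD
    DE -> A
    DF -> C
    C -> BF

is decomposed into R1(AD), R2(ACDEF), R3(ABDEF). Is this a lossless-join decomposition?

Chase test. Columns are ABCDEF; row i has aⱼ where attribute j ∈ Ri, else bᵢⱼ.
Initial tableau (one row per fragment):
  row 1: a1 b12 b13 a4 b15 b16
  row 2: a1 b22 a3 a4 a5 a6
  row 3: a1 a2 b33 a4 a5 a6
Rows 2 and 3 agree on F; apply F→CD and equate their CD entries.
Rows 2 and 3 agree on C; apply C→BF and equate their BF entries.
Row 2 is now all distinguished symbols — the join is lossless.

Yes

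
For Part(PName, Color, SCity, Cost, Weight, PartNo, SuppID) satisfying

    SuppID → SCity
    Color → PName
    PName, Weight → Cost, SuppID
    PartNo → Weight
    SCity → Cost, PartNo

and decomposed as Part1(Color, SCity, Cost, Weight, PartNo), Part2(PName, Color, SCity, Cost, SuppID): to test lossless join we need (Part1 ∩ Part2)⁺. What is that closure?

PName, Color, SCity, Cost, Weight, PartNo, SuppID

Part1 ∩ Part2 = {Color, SCity, Cost}.
Color → PName applies, adding PName
SCity → Cost, PartNo applies, adding PartNo
PartNo → Weight applies, adding Weight
PName, Weight → Cost, SuppID applies, adding SuppID
Closure: {PName, Color, SCity, Cost, Weight, PartNo, SuppID}.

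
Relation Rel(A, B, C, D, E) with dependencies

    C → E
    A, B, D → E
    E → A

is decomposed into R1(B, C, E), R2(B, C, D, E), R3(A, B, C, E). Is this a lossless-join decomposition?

Chase test. Columns are A, B, C, D, E; row i has aⱼ where attribute j ∈ Ri, else bᵢⱼ.
Initial tableau (one row per fragment):
  row 1: b11 a2 a3 b14 a5
  row 2: b21 a2 a3 a4 a5
  row 3: a1 a2 a3 b34 a5
Rows 1 and 2 agree on E; apply E→A and equate their A entries.
Rows 1 and 3 agree on E; apply E→A and equate their A entries.
Row 2 is now all distinguished symbols — the join is lossless.

Yes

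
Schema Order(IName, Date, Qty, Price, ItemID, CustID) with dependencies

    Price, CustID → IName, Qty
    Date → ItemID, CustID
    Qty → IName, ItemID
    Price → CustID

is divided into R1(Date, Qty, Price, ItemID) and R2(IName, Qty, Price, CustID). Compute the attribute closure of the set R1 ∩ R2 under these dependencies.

IName, Qty, Price, ItemID, CustID

R1 ∩ R2 = {Qty, Price}.
Qty → IName, ItemID applies, adding IName, ItemID
Price → CustID applies, adding CustID
Closure: {IName, Qty, Price, ItemID, CustID}.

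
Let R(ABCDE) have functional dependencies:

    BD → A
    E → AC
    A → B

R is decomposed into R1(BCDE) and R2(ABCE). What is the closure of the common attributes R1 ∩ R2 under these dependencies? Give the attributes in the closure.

ABCE

R1 ∩ R2 = {BCE}.
E → AC applies, adding A
Closure: {ABCE}.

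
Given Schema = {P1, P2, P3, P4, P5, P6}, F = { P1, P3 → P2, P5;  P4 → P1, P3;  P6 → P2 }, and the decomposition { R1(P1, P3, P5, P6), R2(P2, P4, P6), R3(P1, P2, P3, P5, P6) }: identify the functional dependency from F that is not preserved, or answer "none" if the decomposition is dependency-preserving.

Check P4 → P1, P3: no single fragment contains all of {P1, P3, P4}, and the restricted closure of {P4} across the fragments never reaches {P1, P3}.
P1, P3 → P2, P5 is preserved.
P6 → P2 is preserved.

P4 → P1, P3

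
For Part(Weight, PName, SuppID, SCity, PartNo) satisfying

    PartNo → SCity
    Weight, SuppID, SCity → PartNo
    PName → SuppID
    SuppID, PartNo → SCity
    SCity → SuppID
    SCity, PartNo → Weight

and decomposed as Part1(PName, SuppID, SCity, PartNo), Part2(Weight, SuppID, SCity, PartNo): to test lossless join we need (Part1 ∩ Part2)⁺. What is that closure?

Part1 ∩ Part2 = {SuppID, SCity, PartNo}.
SCity, PartNo → Weight applies, adding Weight
Closure: {Weight, SuppID, SCity, PartNo}.

Weight, SuppID, SCity, PartNo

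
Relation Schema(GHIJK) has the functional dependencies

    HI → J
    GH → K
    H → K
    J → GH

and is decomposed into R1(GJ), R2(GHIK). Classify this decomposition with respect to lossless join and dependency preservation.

Lossless test: (G)⁺ = {G}, which is a superkey of neither fragment — lossy.
Dependency preservation: the restricted closure of {HI} across the fragments never reaches {J}, so HI → J cannot be enforced without a join — not preserved.

lossy and not dependency-preserving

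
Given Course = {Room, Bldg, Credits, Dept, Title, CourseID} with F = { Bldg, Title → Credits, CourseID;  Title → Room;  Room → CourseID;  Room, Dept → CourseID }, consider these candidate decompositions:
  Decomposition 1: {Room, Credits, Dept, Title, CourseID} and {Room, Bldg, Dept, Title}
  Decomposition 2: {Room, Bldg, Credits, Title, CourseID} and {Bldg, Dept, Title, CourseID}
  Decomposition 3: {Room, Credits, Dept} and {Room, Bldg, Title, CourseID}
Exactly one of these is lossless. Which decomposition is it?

Decomposition 2

Decomposition 1: common = {Room, Dept, Title}, closure = {Room, Dept, Title, CourseID} → lossy.
Decomposition 2: common = {Bldg, Title, CourseID}, closure = {Room, Bldg, Credits, Title, CourseID} → lossless.
Decomposition 3: common = {Room}, closure = {Room, CourseID} → lossy.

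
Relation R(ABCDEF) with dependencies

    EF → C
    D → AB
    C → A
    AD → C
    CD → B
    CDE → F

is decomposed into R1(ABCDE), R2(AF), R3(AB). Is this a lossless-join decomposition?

No

Chase test. Columns are ABCDEF; row i has aⱼ where attribute j ∈ Ri, else bᵢⱼ.
Initial tableau (one row per fragment):
  row 1: a1 a2 a3 a4 a5 b16
  row 2: a1 b22 b23 b24 b25 a6
  row 3: a1 a2 b33 b34 b35 b36
No row becomes fully distinguished — the join is lossy.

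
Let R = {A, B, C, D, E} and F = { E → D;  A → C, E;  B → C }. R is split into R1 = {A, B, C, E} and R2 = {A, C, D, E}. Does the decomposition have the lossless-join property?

Common attributes: R1 ∩ R2 = {A, C, E}.
Closure of {A, C, E}: E → D applies, adding D. So (A, C, E)⁺ = {A, C, D, E}.
This closure contains every attribute of R2, so R1 ∩ R2 → R2. The join is lossless.

Yes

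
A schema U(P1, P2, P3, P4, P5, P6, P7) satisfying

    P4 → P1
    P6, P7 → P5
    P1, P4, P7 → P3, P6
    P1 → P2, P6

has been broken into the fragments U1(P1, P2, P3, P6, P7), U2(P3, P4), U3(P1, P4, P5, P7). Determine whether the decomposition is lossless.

Chase test. Columns are P1, P2, P3, P4, P5, P6, P7; row i has aⱼ where attribute j ∈ Ui, else bᵢⱼ.
Initial tableau (one row per fragment):
  row 1: a1 a2 a3 b14 b15 a6 a7
  row 2: b21 b22 a3 a4 b25 b26 b27
  row 3: a1 b32 b33 a4 a5 b36 a7
Rows 2 and 3 agree on P4; apply P4→P1 and equate their P1 entries.
Rows 1 and 2 agree on P1; apply P1→P2, P6 and equate their P2, P6 entries.
Rows 1 and 3 agree on P1; apply P1→P2, P6 and equate their P2, P6 entries.
Rows 1 and 3 agree on P6, P7; apply P6, P7→P5 and equate their P5 entries.
No row becomes fully distinguished — the join is lossy.

No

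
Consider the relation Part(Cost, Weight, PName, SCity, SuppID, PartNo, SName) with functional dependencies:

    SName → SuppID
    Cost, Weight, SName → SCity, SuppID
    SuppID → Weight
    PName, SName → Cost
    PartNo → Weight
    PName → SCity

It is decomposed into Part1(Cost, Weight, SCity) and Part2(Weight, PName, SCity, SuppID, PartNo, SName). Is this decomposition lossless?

Common attributes: Part1 ∩ Part2 = {Weight, SCity}.
No dependency enlarges {Weight, SCity}, so (Weight, SCity)⁺ = {Weight, SCity}.
The closure contains neither all of Part1 = {Cost, Weight, SCity} nor all of Part2 = {Weight, PName, SCity, SuppID, PartNo, SName}, so the common attributes are not a superkey of either fragment. The join is lossy.

No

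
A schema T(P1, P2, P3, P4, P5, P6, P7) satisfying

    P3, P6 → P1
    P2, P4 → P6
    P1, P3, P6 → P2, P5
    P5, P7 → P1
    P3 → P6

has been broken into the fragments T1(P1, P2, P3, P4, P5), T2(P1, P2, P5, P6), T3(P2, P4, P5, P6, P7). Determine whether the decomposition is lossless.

Chase test. Columns are P1, P2, P3, P4, P5, P6, P7; row i has aⱼ where attribute j ∈ Ti, else bᵢⱼ.
Initial tableau (one row per fragment):
  row 1: a1 a2 a3 a4 a5 b16 b17
  row 2: a1 a2 b23 b24 a5 a6 b27
  row 3: b31 a2 b33 a4 a5 a6 a7
Rows 1 and 3 agree on P2, P4; apply P2, P4→P6 and equate their P6 entries.
No row becomes fully distinguished — the join is lossy.

No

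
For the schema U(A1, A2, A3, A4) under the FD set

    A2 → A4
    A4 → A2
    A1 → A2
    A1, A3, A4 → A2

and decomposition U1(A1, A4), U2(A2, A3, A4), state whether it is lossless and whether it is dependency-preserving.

Lossless test: (A4)⁺ = {A2, A4}, which is a superkey of neither fragment — lossy.
Dependency preservation: A1 → A2; A1, A3, A4 → A2 are not contained in any single fragment, but the restricted closure of each left-hand side across the fragments still reaches the right-hand side; the remaining FDs each lie inside some fragment. All dependencies are preserved.

lossy but dependency-preserving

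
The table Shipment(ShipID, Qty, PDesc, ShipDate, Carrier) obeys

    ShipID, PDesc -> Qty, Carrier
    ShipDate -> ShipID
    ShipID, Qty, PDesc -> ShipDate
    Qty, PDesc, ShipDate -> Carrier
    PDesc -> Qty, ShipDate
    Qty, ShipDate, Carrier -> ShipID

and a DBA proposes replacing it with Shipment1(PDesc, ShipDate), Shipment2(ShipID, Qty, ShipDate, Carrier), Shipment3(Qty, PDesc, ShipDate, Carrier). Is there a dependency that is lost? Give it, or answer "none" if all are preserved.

none

ShipID, PDesc → Qty, Carrier: restricted closure across fragments reaches Qty, Carrier.
ShipDate → ShipID lies within Shipment2.
ShipID, Qty, PDesc → ShipDate: restricted closure across fragments reaches ShipDate.
Qty, PDesc, ShipDate → Carrier lies within Shipment3.
PDesc → Qty, ShipDate lies within Shipment3.
Qty, ShipDate, Carrier → ShipID lies within Shipment2.
Every dependency is enforceable on the fragments, so the decomposition is dependency-preserving.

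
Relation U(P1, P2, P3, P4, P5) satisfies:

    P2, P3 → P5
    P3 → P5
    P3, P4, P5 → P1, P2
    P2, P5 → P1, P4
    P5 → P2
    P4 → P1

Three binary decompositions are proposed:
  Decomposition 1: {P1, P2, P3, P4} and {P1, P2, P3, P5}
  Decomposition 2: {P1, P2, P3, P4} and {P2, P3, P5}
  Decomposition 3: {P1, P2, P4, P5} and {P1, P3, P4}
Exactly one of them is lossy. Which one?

Decomposition 1: common = {P1, P2, P3}, closure = {P1, P2, P3, P4, P5} → lossless.
Decomposition 2: common = {P2, P3}, closure = {P1, P2, P3, P4, P5} → lossless.
Decomposition 3: common = {P1, P4}, closure = {P1, P4} → lossy.

Decomposition 3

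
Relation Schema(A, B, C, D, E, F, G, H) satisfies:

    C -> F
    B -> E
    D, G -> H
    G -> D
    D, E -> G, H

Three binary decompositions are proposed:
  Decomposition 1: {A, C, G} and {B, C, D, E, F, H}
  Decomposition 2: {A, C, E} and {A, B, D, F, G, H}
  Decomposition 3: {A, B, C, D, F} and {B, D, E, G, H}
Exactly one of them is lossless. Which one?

Decomposition 3

Decomposition 1: common = {C}, closure = {C, F} → lossy.
Decomposition 2: common = {A}, closure = {A} → lossy.
Decomposition 3: common = {B, D}, closure = {B, D, E, G, H} → lossless.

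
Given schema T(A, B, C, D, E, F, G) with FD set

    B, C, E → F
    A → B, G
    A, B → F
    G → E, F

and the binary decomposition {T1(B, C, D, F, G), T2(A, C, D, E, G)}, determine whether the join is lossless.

Common attributes: T1 ∩ T2 = {C, D, G}.
Closure of {C, D, G}: G → E, F applies, adding E, F. So (C, D, G)⁺ = {C, D, E, F, G}.
The closure contains neither all of T1 = {B, C, D, F, G} nor all of T2 = {A, C, D, E, G}, so the common attributes are not a superkey of either fragment. The join is lossy.

No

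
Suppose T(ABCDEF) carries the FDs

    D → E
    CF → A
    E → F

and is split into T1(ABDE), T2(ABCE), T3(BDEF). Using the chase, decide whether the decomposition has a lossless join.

Chase test. Columns are ABCDEF; row i has aⱼ where attribute j ∈ Ti, else bᵢⱼ.
Initial tableau (one row per fragment):
  row 1: a1 a2 b13 a4 a5 b16
  row 2: a1 a2 a3 b24 a5 b26
  row 3: b31 a2 b33 a4 a5 a6
Rows 1 and 2 agree on E; apply E→F and equate their F entries.
Rows 1 and 3 agree on E; apply E→F and equate their F entries.
No row becomes fully distinguished — the join is lossy.

No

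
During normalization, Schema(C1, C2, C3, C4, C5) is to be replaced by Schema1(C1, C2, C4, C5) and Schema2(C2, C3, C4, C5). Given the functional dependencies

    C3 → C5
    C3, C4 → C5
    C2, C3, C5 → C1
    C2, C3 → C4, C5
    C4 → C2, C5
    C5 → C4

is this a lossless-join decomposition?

Common attributes: Schema1 ∩ Schema2 = {C2, C4, C5}.
No dependency enlarges {C2, C4, C5}, so (C2, C4, C5)⁺ = {C2, C4, C5}.
The closure contains neither all of Schema1 = {C1, C2, C4, C5} nor all of Schema2 = {C2, C3, C4, C5}, so the common attributes are not a superkey of either fragment. The join is lossy.

No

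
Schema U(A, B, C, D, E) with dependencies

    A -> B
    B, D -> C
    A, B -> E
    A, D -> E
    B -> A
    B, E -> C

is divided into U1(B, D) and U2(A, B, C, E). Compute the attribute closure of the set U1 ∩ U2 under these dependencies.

U1 ∩ U2 = {B}.
B → A applies, adding A
A, B → E applies, adding E
B, E → C applies, adding C
Closure: {A, B, C, E}.

A, B, C, E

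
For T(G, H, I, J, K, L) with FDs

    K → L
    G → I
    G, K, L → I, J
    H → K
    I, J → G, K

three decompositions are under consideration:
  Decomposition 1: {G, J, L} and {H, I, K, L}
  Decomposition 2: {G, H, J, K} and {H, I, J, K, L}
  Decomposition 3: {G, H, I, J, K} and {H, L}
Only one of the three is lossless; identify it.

Decomposition 3

Decomposition 1: common = {L}, closure = {L} → lossy.
Decomposition 2: common = {H, J, K}, closure = {H, J, K, L} → lossy.
Decomposition 3: common = {H}, closure = {H, K, L} → lossless.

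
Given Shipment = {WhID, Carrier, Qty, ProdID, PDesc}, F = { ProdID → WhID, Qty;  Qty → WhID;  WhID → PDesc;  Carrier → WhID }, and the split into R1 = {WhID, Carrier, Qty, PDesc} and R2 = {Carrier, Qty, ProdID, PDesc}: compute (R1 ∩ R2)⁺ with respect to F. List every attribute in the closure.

WhID, Carrier, Qty, PDesc

R1 ∩ R2 = {Carrier, Qty, PDesc}.
Qty → WhID applies, adding WhID
Closure: {WhID, Carrier, Qty, PDesc}.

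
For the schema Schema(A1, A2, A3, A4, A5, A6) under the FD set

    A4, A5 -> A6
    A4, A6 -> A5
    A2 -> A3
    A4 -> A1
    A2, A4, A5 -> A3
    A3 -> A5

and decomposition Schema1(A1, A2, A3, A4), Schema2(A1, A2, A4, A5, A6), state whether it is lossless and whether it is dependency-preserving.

lossless but not dependency-preserving

Lossless test: (A1, A2, A4)⁺ = {A1, A2, A3, A4, A5, A6}, which contains all of one fragment — lossless.
Dependency preservation: the restricted closure of {A3} across the fragments never reaches {A5}, so A3 → A5 cannot be enforced without a join — not preserved.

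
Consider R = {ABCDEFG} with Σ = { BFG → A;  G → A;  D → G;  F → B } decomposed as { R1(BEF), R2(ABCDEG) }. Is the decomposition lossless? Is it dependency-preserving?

Lossless test: (BE)⁺ = {BE}, which is a superkey of neither fragment — lossy.
Dependency preservation: BFG → A is not contained in any single fragment, but the restricted closure of its left-hand side across the fragments still reaches the right-hand side; the remaining FDs each lie inside some fragment. All dependencies are preserved.

lossy but dependency-preserving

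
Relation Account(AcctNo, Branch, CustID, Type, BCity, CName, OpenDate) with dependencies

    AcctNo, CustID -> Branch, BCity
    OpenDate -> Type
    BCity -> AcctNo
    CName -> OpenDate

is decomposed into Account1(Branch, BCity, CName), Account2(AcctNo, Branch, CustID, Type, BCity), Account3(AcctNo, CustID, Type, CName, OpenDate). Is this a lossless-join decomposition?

Yes

Chase test. Columns are AcctNo, Branch, CustID, Type, BCity, CName, OpenDate; row i has aⱼ where attribute j ∈ Accounti, else bᵢⱼ.
Initial tableau (one row per fragment):
  row 1: b11 a2 b13 b14 a5 a6 b17
  row 2: a1 a2 a3 a4 a5 b26 b27
  row 3: a1 b32 a3 a4 b35 a6 a7
Rows 2 and 3 agree on AcctNo, CustID; apply AcctNo, CustID→Branch, BCity and equate their Branch, BCity entries.
Rows 1 and 2 agree on BCity; apply BCity→AcctNo and equate their AcctNo entries.
Rows 1 and 3 agree on CName; apply CName→OpenDate and equate their OpenDate entries.
Rows 1 and 3 agree on OpenDate; apply OpenDate→Type and equate their Type entries.
Row 3 is now all distinguished symbols — the join is lossless.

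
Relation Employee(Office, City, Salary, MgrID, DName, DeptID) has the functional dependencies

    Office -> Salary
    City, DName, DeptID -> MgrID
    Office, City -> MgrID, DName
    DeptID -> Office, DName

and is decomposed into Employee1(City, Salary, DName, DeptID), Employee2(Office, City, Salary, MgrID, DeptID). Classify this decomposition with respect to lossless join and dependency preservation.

Lossless test: (City, Salary, DeptID)⁺ = {Office, City, Salary, MgrID, DName, DeptID}, which contains all of one fragment — lossless.
Dependency preservation: the restricted closure of {Office, City} across the fragments never reaches {MgrID, DName}, so Office, City → MgrID, DName cannot be enforced without a join — not preserved.

lossless but not dependency-preserving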